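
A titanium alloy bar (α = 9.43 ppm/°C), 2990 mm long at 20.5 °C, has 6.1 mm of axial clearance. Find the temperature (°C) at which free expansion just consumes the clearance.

237 °C

α·L₀·ΔT = 6.1 mm ⇒ ΔT = 6.1 / (9.43×10⁻⁶ × 2990.0) = 216.3 K.
T = 20.5 + 216.3 = 236.8 °C.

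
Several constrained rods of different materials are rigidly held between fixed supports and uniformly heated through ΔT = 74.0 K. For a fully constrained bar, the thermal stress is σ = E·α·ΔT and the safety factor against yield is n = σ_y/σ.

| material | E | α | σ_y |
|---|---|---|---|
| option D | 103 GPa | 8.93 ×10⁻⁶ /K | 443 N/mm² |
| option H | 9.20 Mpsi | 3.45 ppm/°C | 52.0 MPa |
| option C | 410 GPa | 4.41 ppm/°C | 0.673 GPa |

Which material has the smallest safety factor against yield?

Converting E to GPa, α to ×10⁻⁶/K, σ_y to MPa, then σ and n for each:
  option D: E = 103.0, α = 8.93, σ_y = 443.0 → σ = 68.1 MPa, n = 6.51
  option H: E = 63.43, α = 3.45, σ_y = 52.00 → σ = 16.2 MPa, n = 3.21
  option C: E = 410.0, α = 4.41, σ_y = 673.0 → σ = 134 MPa, n = 5.03
The minimum is option H at n = 3.21.

option H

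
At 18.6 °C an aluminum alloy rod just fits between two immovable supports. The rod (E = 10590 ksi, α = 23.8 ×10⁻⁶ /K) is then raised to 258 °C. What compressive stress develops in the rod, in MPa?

416 MPa

E = 10590 ksi = 73.02 GPa.
ΔT = 239.4 K. Constrained thermal stress σ = E·α·ΔT = 73.02×10³ MPa × 23.8×10⁻⁶ × 239.4 = 416 MPa (compressive).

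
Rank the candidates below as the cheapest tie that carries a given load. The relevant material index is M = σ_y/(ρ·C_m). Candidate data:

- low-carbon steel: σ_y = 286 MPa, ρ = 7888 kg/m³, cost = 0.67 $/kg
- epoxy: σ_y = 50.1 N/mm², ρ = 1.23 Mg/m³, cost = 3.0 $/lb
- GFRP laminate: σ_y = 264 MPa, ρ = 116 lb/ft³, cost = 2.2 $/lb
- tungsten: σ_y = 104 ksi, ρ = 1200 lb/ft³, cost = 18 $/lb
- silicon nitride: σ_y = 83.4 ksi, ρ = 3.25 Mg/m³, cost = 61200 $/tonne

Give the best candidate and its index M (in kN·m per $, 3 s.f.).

low-carbon steel, M = 54.1 kN·m per $

Normalizing units and computing the index:
  low-carbon steel: σ_y = 286.0 MPa, ρ = 7888 kg/m³, cost = 0.6700 $/kg
  epoxy: σ_y = 50.10 MPa, ρ = 1230 kg/m³, cost = 6.614 $/kg
  GFRP laminate: σ_y = 264.0 MPa, ρ = 1858 kg/m³, cost = 4.850 $/kg
  tungsten: σ_y = 717.1 MPa, ρ = 19220 kg/m³, cost = 39.68 $/kg
  silicon nitride: σ_y = 575.0 MPa, ρ = 3250 kg/m³, cost = 61.20 $/kg
  low-carbon steel: M = 54.1 kN·m per $
  GFRP laminate: M = 29.3 kN·m per $
  epoxy: M = 6.16 kN·m per $
  silicon nitride: M = 2.89 kN·m per $
  tungsten: M = 0.940 kN·m per $
Highest index: low-carbon steel.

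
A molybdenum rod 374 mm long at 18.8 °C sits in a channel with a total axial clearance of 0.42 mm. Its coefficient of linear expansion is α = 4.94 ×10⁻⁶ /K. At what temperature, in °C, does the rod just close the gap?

α·L₀·ΔT = 0.42 mm ⇒ ΔT = 0.42 / (4.94×10⁻⁶ × 374.0) = 227.3 K.
T = 18.8 + 227.3 = 246.1 °C.

246 °C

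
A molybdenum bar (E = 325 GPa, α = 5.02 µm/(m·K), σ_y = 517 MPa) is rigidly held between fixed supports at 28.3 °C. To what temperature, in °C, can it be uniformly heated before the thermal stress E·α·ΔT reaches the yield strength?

E·α·ΔT = 517.0 MPa ⇒ ΔT = 517.0 / (325.0×10³ × 5.02×10⁻⁶) = 316.9 K.
T = 28.3 + 316.9 = 345.2 °C.

345 °C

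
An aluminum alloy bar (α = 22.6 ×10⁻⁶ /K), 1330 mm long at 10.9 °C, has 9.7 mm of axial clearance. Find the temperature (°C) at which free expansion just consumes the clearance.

334 °C

α·L₀·ΔT = 9.7 mm ⇒ ΔT = 9.7 / (22.6×10⁻⁶ × 1330.0) = 322.7 K.
T = 10.9 + 322.7 = 333.6 °C.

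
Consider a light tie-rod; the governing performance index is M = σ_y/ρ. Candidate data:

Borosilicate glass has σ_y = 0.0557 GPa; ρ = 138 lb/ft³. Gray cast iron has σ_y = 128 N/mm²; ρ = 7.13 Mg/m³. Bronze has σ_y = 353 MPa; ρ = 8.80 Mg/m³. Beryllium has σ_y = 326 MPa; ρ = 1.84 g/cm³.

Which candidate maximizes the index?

In SI units:
  borosilicate glass: σ_y = 55.70 MPa, ρ = 2211 kg/m³
  gray cast iron: σ_y = 128.0 MPa, ρ = 7130 kg/m³
  bronze: σ_y = 353.0 MPa, ρ = 8800 kg/m³
  beryllium: σ_y = 326.0 MPa, ρ = 1840 kg/m³
  beryllium: M = 177 kN·m/kg
  bronze: M = 40.1 kN·m/kg
  borosilicate glass: M = 25.2 kN·m/kg
  gray cast iron: M = 18.0 kN·m/kg
The maximum is for beryllium.

beryllium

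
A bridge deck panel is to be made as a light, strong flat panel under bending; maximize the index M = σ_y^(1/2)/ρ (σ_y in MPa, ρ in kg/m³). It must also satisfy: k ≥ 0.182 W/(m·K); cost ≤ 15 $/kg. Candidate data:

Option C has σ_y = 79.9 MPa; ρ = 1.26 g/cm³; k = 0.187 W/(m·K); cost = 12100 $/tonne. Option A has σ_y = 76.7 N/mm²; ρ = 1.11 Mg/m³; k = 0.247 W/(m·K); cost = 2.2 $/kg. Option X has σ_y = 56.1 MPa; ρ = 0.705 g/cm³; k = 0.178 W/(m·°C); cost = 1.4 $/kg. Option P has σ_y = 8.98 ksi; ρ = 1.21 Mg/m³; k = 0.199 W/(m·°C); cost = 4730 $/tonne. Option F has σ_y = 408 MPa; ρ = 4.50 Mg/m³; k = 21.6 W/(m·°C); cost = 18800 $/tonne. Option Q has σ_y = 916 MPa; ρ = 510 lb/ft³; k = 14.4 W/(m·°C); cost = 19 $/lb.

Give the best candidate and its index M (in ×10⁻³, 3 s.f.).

Screen on constraints: k ≥ 0.182 W/(m·K); cost ≤ 15 $/kg. Survivors: option C, option A, option P.
Convert each candidate to consistent units, then evaluate M:
  option C: σ_y = 79.90 MPa, ρ = 1260 kg/m³
  option A: σ_y = 76.70 MPa, ρ = 1110 kg/m³
  option P: σ_y = 61.91 MPa, ρ = 1210 kg/m³
  option A: M = 7.89×10⁻³
  option C: M = 7.09×10⁻³
  option P: M = 6.50×10⁻³
Option A has the largest M.

option A, M = 7.89×10⁻³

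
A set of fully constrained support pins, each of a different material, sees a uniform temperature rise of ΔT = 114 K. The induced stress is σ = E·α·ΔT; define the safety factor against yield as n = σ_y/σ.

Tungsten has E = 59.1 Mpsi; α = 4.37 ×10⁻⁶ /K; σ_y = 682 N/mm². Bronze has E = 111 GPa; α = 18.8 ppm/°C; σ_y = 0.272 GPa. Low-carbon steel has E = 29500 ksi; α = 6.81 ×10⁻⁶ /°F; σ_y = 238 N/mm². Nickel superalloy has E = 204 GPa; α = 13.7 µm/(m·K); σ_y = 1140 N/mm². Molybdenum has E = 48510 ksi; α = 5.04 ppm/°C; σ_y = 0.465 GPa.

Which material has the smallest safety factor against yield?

low-carbon steel

Per material, after unit conversion:
  tungsten: E = 407.5, α = 4.37, σ_y = 682.0 → σ = 203 MPa, n = 3.36
  bronze: E = 111.0, α = 18.8, σ_y = 272.0 → σ = 238 MPa, n = 1.14
  low-carbon steel: E = 203.4, α = 12.3, σ_y = 238.0 → σ = 284 MPa, n = 0.837
  nickel superalloy: E = 204.0, α = 13.7, σ_y = 1140 → σ = 319 MPa, n = 3.58
  molybdenum: E = 334.5, α = 5.04, σ_y = 465.0 → σ = 192 MPa, n = 2.42
The minimum is low-carbon steel at n = 0.837.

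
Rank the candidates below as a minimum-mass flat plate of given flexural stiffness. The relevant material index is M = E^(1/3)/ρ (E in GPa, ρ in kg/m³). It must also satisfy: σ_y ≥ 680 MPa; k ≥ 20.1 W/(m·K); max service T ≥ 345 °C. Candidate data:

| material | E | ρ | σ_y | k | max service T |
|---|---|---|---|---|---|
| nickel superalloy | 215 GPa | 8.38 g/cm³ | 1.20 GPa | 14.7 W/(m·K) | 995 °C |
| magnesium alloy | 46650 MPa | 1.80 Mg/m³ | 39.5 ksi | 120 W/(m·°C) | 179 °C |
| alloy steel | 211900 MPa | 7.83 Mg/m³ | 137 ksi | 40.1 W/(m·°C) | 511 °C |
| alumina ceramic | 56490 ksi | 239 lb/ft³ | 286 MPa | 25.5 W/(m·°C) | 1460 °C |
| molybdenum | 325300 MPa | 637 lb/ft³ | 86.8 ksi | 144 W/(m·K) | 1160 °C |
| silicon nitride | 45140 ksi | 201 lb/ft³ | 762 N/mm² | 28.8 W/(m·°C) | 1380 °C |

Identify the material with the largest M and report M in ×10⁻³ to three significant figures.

Screen on constraints: σ_y ≥ 680 MPa; k ≥ 20.1 W/(m·K); max service T ≥ 345 °C. Survivors: alloy steel, silicon nitride.
Normalizing units and computing the index:
  alloy steel: E = 211.9 GPa, ρ = 7830 kg/m³
  silicon nitride: E = 311.2 GPa, ρ = 3220 kg/m³
  silicon nitride: M = 2.10×10⁻³
  alloy steel: M = 0.761×10⁻³
The maximum is for silicon nitride.

silicon nitride, M = 2.10×10⁻³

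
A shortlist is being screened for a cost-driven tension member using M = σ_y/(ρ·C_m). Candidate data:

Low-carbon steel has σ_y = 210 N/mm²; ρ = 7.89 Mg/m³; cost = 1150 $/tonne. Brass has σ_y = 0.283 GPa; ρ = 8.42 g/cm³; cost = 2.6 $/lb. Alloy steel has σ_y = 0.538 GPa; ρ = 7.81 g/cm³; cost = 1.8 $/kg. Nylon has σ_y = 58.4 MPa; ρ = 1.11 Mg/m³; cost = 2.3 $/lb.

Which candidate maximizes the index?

After converting to SI:
  low-carbon steel: σ_y = 210.0 MPa, ρ = 7890 kg/m³, cost = 1.150 $/kg
  brass: σ_y = 283.0 MPa, ρ = 8420 kg/m³, cost = 5.732 $/kg
  alloy steel: σ_y = 538.0 MPa, ρ = 7810 kg/m³, cost = 1.800 $/kg
  nylon: σ_y = 58.40 MPa, ρ = 1110 kg/m³, cost = 5.071 $/kg
  alloy steel: M = 38.3 kN·m per $
  low-carbon steel: M = 23.1 kN·m per $
  nylon: M = 10.4 kN·m per $
  brass: M = 5.86 kN·m per $
Alloy steel has the largest M.

alloy steel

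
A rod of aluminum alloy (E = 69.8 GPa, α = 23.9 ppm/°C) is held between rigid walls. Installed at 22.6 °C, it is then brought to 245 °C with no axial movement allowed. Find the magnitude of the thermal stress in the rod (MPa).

371 MPa

ΔT = 222.4 K. Constrained thermal stress σ = E·α·ΔT = 69.80×10³ MPa × 23.9×10⁻⁶ × 222.4 = 371 MPa (compressive).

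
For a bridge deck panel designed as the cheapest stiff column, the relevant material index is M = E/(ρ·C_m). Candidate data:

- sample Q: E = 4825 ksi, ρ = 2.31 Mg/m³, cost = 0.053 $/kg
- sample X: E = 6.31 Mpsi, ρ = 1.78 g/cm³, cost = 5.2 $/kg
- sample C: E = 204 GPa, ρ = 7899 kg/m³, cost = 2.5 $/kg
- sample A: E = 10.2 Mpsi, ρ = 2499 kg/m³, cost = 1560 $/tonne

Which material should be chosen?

sample Q

In SI units:
  sample Q: E = 33.27 GPa, ρ = 2310 kg/m³, cost = 0.05300 $/kg
  sample X: E = 43.51 GPa, ρ = 1780 kg/m³, cost = 5.200 $/kg
  sample C: E = 204.0 GPa, ρ = 7899 kg/m³, cost = 2.500 $/kg
  sample A: E = 70.33 GPa, ρ = 2499 kg/m³, cost = 1.560 $/kg
  sample Q: M = 272 MN·m per $
  sample A: M = 18.0 MN·m per $
  sample C: M = 10.3 MN·m per $
  sample X: M = 4.70 MN·m per $
The maximum is for sample Q.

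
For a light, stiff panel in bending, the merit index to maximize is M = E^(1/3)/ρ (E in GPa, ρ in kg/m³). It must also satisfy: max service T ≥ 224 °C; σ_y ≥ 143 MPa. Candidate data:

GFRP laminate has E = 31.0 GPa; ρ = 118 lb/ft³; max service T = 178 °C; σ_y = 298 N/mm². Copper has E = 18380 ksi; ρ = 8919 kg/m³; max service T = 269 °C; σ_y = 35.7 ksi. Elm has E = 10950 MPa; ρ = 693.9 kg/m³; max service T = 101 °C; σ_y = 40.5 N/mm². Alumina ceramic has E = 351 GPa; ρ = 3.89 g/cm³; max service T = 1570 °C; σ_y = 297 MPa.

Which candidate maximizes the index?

alumina ceramic

Screen on constraints: max service T ≥ 224 °C; σ_y ≥ 143 MPa. Survivors: copper, alumina ceramic.
Normalizing units and computing the index:
  copper: E = 126.7 GPa, ρ = 8919 kg/m³
  alumina ceramic: E = 351.0 GPa, ρ = 3890 kg/m³
  alumina ceramic: M = 1.81×10⁻³
  copper: M = 0.563×10⁻³
The maximum is for alumina ceramic.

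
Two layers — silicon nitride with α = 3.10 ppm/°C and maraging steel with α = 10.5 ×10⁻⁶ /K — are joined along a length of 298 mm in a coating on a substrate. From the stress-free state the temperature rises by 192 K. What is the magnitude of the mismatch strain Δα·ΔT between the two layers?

Δα = |3.10 − 10.5|×10⁻⁶/K = 7.40×10⁻⁶/K.
Mismatch strain = Δα·ΔT = 7.40×10⁻⁶ × 192.0 = 1.42×10⁻³.

1.42×10⁻³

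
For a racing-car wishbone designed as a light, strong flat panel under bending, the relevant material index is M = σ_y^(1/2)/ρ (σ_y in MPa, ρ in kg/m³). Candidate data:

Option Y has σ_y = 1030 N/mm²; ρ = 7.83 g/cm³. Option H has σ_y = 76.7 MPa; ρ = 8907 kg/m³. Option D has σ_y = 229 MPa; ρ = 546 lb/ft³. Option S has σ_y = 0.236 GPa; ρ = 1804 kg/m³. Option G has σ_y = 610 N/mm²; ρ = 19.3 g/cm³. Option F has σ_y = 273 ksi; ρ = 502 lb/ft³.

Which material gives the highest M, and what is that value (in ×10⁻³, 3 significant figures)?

option S, M = 8.52×10⁻³

In SI units:
  option Y: σ_y = 1030 MPa, ρ = 7830 kg/m³
  option H: σ_y = 76.70 MPa, ρ = 8907 kg/m³
  option D: σ_y = 229.0 MPa, ρ = 8746 kg/m³
  option S: σ_y = 236.0 MPa, ρ = 1804 kg/m³
  option G: σ_y = 610.0 MPa, ρ = 19300 kg/m³
  option F: σ_y = 1882 MPa, ρ = 8041 kg/m³
  option S: M = 8.52×10⁻³
  option F: M = 5.40×10⁻³
  option Y: M = 4.10×10⁻³
  option D: M = 1.73×10⁻³
  option G: M = 1.28×10⁻³
  option H: M = 0.983×10⁻³
Option S ranks first.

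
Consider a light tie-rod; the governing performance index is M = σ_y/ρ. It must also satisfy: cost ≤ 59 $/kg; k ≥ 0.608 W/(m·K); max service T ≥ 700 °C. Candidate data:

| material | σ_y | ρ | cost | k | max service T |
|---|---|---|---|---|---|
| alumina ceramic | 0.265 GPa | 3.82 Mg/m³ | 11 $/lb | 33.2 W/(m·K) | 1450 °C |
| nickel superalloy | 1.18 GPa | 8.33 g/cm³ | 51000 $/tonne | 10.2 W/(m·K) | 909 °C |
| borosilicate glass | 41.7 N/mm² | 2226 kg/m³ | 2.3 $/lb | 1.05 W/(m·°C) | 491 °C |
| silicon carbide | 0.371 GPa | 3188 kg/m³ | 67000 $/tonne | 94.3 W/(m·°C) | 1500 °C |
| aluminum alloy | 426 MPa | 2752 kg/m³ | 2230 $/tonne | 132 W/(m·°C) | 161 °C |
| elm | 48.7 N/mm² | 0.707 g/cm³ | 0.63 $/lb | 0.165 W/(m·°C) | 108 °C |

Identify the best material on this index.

Screen on constraints: cost ≤ 59 $/kg; k ≥ 0.608 W/(m·K); max service T ≥ 700 °C. Survivors: alumina ceramic, nickel superalloy.
Convert each candidate to consistent units, then evaluate M:
  alumina ceramic: σ_y = 265.0 MPa, ρ = 3820 kg/m³
  nickel superalloy: σ_y = 1180 MPa, ρ = 8330 kg/m³
  nickel superalloy: M = 142 kN·m/kg
  alumina ceramic: M = 69.4 kN·m/kg
The maximum is for nickel superalloy.

nickel superalloy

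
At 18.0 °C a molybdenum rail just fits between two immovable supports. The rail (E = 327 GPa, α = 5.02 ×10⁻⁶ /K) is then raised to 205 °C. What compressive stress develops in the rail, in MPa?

ΔT = 187.0 K. Constrained thermal stress σ = E·α·ΔT = 327.0×10³ MPa × 5.02×10⁻⁶ × 187.0 = 307 MPa (compressive).

307 MPa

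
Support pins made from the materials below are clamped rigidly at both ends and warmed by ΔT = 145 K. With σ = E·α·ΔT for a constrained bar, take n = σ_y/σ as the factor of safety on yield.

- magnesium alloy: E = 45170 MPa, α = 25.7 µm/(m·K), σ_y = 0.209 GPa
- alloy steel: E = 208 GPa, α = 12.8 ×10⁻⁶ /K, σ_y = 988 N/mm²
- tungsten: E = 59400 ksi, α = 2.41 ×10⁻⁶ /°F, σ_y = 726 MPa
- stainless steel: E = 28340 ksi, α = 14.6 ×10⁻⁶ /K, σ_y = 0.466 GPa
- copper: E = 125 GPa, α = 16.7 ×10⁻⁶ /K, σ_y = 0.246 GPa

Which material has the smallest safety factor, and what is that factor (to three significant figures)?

Converting E to GPa, α to ×10⁻⁶/K, σ_y to MPa, then σ and n for each:
  magnesium alloy: E = 45.17, α = 25.7, σ_y = 209.0 → σ = 168 MPa, n = 1.24
  alloy steel: E = 208.0, α = 12.8, σ_y = 988.0 → σ = 386 MPa, n = 2.56
  tungsten: E = 409.5, α = 4.34, σ_y = 726.0 → σ = 258 MPa, n = 2.82
  stainless steel: E = 195.4, α = 14.6, σ_y = 466.0 → σ = 414 MPa, n = 1.13
  copper: E = 125.0, α = 16.7, σ_y = 246.0 → σ = 303 MPa, n = 0.813
Smallest n: copper with n = 0.813.

copper, n = 0.813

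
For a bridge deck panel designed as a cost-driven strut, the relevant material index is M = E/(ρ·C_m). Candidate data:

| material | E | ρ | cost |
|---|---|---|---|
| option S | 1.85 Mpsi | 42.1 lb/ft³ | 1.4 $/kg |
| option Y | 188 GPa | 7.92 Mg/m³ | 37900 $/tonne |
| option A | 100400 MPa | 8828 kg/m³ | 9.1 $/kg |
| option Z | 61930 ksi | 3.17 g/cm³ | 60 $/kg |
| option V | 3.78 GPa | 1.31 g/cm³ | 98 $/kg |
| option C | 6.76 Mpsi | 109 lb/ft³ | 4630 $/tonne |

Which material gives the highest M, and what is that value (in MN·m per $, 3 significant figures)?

Normalizing units and computing the index:
  option S: E = 12.76 GPa, ρ = 674.4 kg/m³, cost = 1.400 $/kg
  option Y: E = 188.0 GPa, ρ = 7920 kg/m³, cost = 37.90 $/kg
  option A: E = 100.4 GPa, ρ = 8828 kg/m³, cost = 9.100 $/kg
  option Z: E = 427.0 GPa, ρ = 3170 kg/m³, cost = 60.00 $/kg
  option V: E = 3.780 GPa, ρ = 1310 kg/m³, cost = 98.00 $/kg
  option C: E = 46.61 GPa, ρ = 1746 kg/m³, cost = 4.630 $/kg
  option S: M = 13.5 MN·m per $
  option C: M = 5.77 MN·m per $
  option Z: M = 2.24 MN·m per $
  option A: M = 1.25 MN·m per $
  option Y: M = 0.626 MN·m per $
  option V: M = 0.0294 MN·m per $
Option S ranks first.

option S, M = 13.5 MN·m per $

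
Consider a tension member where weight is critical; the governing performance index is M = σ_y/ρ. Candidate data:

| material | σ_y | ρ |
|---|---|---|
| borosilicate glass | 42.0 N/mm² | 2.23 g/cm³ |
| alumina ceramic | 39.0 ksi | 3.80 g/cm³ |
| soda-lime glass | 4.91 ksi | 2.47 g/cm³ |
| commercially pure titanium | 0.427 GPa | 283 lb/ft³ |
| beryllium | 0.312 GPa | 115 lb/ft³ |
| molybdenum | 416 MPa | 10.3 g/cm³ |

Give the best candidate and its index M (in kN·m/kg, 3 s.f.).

In SI units:
  borosilicate glass: σ_y = 42.00 MPa, ρ = 2230 kg/m³
  alumina ceramic: σ_y = 268.9 MPa, ρ = 3800 kg/m³
  soda-lime glass: σ_y = 33.85 MPa, ρ = 2470 kg/m³
  commercially pure titanium: σ_y = 427.0 MPa, ρ = 4533 kg/m³
  beryllium: σ_y = 312.0 MPa, ρ = 1842 kg/m³
  molybdenum: σ_y = 416.0 MPa, ρ = 10300 kg/m³
  beryllium: M = 169 kN·m/kg
  commercially pure titanium: M = 94.2 kN·m/kg
  alumina ceramic: M = 70.8 kN·m/kg
  molybdenum: M = 40.4 kN·m/kg
  borosilicate glass: M = 18.8 kN·m/kg
  soda-lime glass: M = 13.7 kN·m/kg
Beryllium has the largest M.

beryllium, M = 169 kN·m/kg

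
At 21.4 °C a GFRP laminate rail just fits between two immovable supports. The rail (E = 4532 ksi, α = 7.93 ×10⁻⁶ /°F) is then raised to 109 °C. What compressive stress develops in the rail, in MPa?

E = 4532 ksi = 31.25 GPa.
α = 7.93×10⁻⁶/°F × 9/5 = 14.3×10⁻⁶/K.
ΔT = 87.60 K. Constrained thermal stress σ = E·α·ΔT = 31.25×10³ MPa × 14.3×10⁻⁶ × 87.60 = 39.1 MPa (compressive).

39.1 MPa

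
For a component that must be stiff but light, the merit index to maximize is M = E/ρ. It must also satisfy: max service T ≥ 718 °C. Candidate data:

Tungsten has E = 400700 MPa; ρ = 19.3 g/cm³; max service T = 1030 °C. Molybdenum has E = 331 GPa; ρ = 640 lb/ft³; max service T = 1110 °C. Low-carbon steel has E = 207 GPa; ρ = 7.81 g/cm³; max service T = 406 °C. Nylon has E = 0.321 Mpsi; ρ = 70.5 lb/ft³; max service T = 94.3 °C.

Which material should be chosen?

molybdenum

Screen on constraints: max service T ≥ 718 °C. Survivors: tungsten, molybdenum.
Putting every candidate on a common basis:
  tungsten: E = 400.7 GPa, ρ = 19300 kg/m³
  molybdenum: E = 331.0 GPa, ρ = 10250 kg/m³
  molybdenum: M = 32.3 MN·m/kg
  tungsten: M = 20.8 MN·m/kg
The maximum is for molybdenum.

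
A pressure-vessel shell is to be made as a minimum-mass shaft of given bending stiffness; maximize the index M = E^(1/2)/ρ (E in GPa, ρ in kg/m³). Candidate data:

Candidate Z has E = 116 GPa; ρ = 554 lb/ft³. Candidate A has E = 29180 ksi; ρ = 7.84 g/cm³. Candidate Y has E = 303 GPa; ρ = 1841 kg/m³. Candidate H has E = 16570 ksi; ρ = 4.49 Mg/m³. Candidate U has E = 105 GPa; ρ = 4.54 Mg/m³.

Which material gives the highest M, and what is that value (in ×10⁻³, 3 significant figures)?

In SI units:
  candidate Z: E = 116.0 GPa, ρ = 8874 kg/m³
  candidate A: E = 201.2 GPa, ρ = 7840 kg/m³
  candidate Y: E = 303.0 GPa, ρ = 1841 kg/m³
  candidate H: E = 114.2 GPa, ρ = 4490 kg/m³
  candidate U: E = 105.0 GPa, ρ = 4540 kg/m³
  candidate Y: M = 9.46×10⁻³
  candidate H: M = 2.38×10⁻³
  candidate U: M = 2.26×10⁻³
  candidate A: M = 1.81×10⁻³
  candidate Z: M = 1.21×10⁻³
Candidate Y has the largest M.

candidate Y, M = 9.46×10⁻³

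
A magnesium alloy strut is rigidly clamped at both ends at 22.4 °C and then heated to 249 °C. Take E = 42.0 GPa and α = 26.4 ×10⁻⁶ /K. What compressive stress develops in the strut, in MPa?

ΔT = 226.6 K. Constrained thermal stress σ = E·α·ΔT = 42.00×10³ MPa × 26.4×10⁻⁶ × 226.6 = 251 MPa (compressive).

251 MPa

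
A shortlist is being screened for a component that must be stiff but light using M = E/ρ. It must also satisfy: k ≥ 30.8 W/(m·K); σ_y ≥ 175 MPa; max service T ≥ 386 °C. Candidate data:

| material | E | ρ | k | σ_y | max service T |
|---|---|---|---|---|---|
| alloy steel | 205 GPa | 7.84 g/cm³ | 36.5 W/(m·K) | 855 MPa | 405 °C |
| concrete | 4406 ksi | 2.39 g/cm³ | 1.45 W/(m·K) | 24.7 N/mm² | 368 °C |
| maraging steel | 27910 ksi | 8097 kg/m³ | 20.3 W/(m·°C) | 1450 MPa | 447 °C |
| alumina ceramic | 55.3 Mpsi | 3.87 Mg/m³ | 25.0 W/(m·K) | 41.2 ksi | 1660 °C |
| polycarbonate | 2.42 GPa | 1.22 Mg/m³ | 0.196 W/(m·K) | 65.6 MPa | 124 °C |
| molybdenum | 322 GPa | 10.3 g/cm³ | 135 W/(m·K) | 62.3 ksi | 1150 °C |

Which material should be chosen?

Screen on constraints: k ≥ 30.8 W/(m·K); σ_y ≥ 175 MPa; max service T ≥ 386 °C. Survivors: alloy steel, molybdenum.
In SI units:
  alloy steel: E = 205.0 GPa, ρ = 7840 kg/m³
  molybdenum: E = 322.0 GPa, ρ = 10300 kg/m³
  molybdenum: M = 31.3 MN·m/kg
  alloy steel: M = 26.1 MN·m/kg
Molybdenum ranks first.

molybdenum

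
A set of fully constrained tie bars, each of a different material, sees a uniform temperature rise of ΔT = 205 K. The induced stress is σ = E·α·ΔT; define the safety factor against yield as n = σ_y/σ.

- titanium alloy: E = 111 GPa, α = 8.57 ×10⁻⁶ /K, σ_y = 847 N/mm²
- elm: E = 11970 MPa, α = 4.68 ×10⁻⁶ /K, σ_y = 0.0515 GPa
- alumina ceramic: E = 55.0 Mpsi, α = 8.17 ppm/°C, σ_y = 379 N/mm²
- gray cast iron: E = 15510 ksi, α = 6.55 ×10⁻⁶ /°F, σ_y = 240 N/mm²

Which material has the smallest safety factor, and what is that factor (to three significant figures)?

alumina ceramic, n = 0.597

In consistent units (E in GPa, α in ×10⁻⁶/K, σ_y in MPa):
  titanium alloy: E = 111.0, α = 8.57, σ_y = 847.0 → σ = 195 MPa, n = 4.34
  elm: E = 11.97, α = 4.68, σ_y = 51.50 → σ = 11.5 MPa, n = 4.48
  alumina ceramic: E = 379.2, α = 8.17, σ_y = 379.0 → σ = 635 MPa, n = 0.597
  gray cast iron: E = 106.9, α = 11.8, σ_y = 240.0 → σ = 258 MPa, n = 0.929
Smallest n: alumina ceramic with n = 0.597.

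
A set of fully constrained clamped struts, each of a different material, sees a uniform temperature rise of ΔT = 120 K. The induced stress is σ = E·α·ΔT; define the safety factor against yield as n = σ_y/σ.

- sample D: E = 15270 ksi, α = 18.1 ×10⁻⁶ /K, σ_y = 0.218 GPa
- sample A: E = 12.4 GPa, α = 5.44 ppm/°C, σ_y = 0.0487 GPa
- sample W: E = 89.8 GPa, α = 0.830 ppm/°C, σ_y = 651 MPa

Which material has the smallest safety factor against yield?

sample D

With everything in SI (GPa, ×10⁻⁶/K, MPa):
  sample D: E = 105.3, α = 18.1, σ_y = 218.0 → σ = 229 MPa, n = 0.953
  sample A: E = 12.40, α = 5.44, σ_y = 48.70 → σ = 8.09 MPa, n = 6.02
  sample W: E = 89.80, α = 0.830, σ_y = 651.0 → σ = 8.94 MPa, n = 72.8
Smallest n: sample D with n = 0.953.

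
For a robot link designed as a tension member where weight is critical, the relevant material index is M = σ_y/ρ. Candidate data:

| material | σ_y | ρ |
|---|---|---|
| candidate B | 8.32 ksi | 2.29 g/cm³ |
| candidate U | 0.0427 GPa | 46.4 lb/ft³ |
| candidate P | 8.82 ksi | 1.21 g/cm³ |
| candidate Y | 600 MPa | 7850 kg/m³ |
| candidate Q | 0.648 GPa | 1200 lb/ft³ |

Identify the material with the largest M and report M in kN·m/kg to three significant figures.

candidate Y, M = 76.4 kN·m/kg

Normalizing units and computing the index:
  candidate B: σ_y = 57.36 MPa, ρ = 2290 kg/m³
  candidate U: σ_y = 42.70 MPa, ρ = 743.3 kg/m³
  candidate P: σ_y = 60.81 MPa, ρ = 1210 kg/m³
  candidate Y: σ_y = 600.0 MPa, ρ = 7850 kg/m³
  candidate Q: σ_y = 648.0 MPa, ρ = 19220 kg/m³
  candidate Y: M = 76.4 kN·m/kg
  candidate U: M = 57.4 kN·m/kg
  candidate P: M = 50.3 kN·m/kg
  candidate Q: M = 33.7 kN·m/kg
  candidate B: M = 25.0 kN·m/kg
Candidate Y ranks first.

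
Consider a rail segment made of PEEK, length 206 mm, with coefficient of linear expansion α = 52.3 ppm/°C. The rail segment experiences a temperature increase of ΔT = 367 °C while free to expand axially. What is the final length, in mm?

209.95 mm

ΔL = α·L₀·ΔT = 52.3×10⁻⁶ × 206 mm × 367.0 K = 3.95 mm.
L = L₀ + ΔL = 206 + 3.95 = 209.95 mm.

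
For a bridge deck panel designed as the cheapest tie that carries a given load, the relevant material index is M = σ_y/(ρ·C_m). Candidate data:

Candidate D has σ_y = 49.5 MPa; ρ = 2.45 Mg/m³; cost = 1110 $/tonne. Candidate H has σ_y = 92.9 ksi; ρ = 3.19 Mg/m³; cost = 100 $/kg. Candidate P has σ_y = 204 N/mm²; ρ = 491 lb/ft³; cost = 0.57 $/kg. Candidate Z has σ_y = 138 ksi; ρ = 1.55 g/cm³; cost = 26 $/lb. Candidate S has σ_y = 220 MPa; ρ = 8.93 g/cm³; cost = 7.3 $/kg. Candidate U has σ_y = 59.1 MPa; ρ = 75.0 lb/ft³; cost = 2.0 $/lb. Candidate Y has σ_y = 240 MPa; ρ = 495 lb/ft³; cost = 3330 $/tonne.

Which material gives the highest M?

Putting every candidate on a common basis:
  candidate D: σ_y = 49.50 MPa, ρ = 2450 kg/m³, cost = 1.110 $/kg
  candidate H: σ_y = 640.5 MPa, ρ = 3190 kg/m³, cost = 100.0 $/kg
  candidate P: σ_y = 204.0 MPa, ρ = 7865 kg/m³, cost = 0.5700 $/kg
  candidate Z: σ_y = 951.5 MPa, ρ = 1550 kg/m³, cost = 57.32 $/kg
  candidate S: σ_y = 220.0 MPa, ρ = 8930 kg/m³, cost = 7.300 $/kg
  candidate U: σ_y = 59.10 MPa, ρ = 1201 kg/m³, cost = 4.409 $/kg
  candidate Y: σ_y = 240.0 MPa, ρ = 7929 kg/m³, cost = 3.330 $/kg
  candidate P: M = 45.5 kN·m per $
  candidate D: M = 18.2 kN·m per $
  candidate U: M = 11.2 kN·m per $
  candidate Z: M = 10.7 kN·m per $
  candidate Y: M = 9.09 kN·m per $
  candidate S: M = 3.37 kN·m per $
  candidate H: M = 2.01 kN·m per $
Highest index: candidate P.

candidate P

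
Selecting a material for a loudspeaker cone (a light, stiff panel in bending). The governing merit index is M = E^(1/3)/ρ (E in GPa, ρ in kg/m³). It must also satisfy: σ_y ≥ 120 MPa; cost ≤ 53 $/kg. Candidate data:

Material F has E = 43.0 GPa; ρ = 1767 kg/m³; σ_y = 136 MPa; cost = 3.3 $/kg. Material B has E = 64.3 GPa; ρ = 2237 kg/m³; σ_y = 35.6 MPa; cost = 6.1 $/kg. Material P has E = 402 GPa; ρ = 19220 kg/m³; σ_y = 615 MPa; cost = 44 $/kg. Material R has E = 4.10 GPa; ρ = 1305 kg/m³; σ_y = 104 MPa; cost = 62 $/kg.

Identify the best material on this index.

material F

Screen on constraints: σ_y ≥ 120 MPa; cost ≤ 53 $/kg. Survivors: material F, material P.
Evaluate M for each candidate:
  material F: M = 1.98×10⁻³
  material P: M = 0.384×10⁻³
Highest index: material F.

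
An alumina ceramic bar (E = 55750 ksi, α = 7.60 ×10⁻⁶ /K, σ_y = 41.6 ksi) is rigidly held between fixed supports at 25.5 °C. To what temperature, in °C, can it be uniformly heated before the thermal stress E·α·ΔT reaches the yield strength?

E = 55750 ksi = 384.4 GPa.
σ_y = 41.6 ksi = 286.8 MPa.
E·α·ΔT = 286.8 MPa ⇒ ΔT = 286.8 / (384.4×10³ × 7.60×10⁻⁶) = 98.18 K.
T = 25.5 + 98.18 = 123.7 °C.

124 °C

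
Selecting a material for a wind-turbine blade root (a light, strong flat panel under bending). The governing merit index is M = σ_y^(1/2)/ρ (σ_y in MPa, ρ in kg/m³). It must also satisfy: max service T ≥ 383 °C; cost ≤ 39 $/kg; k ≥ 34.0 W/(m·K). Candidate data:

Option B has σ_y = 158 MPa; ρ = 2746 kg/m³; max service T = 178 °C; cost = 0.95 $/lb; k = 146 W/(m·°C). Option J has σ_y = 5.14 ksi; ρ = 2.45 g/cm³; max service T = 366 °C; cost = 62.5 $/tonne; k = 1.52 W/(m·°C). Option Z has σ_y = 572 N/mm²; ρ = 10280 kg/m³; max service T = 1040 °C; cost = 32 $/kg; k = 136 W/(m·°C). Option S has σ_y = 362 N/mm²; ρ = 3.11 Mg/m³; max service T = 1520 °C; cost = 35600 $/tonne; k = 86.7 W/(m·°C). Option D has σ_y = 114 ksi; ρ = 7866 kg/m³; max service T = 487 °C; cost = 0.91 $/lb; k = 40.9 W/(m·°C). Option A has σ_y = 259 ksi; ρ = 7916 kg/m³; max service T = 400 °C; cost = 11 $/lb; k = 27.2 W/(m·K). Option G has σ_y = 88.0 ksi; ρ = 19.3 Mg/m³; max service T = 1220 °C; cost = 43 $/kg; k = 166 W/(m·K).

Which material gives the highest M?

option S

Screen on constraints: max service T ≥ 383 °C; cost ≤ 39 $/kg; k ≥ 34.0 W/(m·K). Survivors: option Z, option S, option D.
In SI units:
  option Z: σ_y = 572.0 MPa, ρ = 10280 kg/m³
  option S: σ_y = 362.0 MPa, ρ = 3110 kg/m³
  option D: σ_y = 786.0 MPa, ρ = 7866 kg/m³
  option S: M = 6.12×10⁻³
  option D: M = 3.56×10⁻³
  option Z: M = 2.33×10⁻³
Option S ranks first.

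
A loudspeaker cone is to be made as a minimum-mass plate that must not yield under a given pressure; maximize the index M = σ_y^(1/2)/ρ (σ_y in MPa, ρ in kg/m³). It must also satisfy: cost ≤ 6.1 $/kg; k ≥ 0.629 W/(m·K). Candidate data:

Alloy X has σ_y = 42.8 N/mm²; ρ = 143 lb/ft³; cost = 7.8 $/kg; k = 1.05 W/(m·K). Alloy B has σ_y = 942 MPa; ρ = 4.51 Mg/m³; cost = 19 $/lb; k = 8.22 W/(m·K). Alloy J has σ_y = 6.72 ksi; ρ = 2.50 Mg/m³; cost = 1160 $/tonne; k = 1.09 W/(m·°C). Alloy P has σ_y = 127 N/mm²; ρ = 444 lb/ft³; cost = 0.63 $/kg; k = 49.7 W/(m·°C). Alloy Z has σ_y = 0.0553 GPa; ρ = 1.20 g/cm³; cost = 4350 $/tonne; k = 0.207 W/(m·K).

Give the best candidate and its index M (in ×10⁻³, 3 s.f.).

Screen on constraints: cost ≤ 6.1 $/kg; k ≥ 0.629 W/(m·K). Survivors: alloy J, alloy P.
Normalizing units and computing the index:
  alloy J: σ_y = 46.33 MPa, ρ = 2500 kg/m³
  alloy P: σ_y = 127.0 MPa, ρ = 7112 kg/m³
  alloy J: M = 2.72×10⁻³
  alloy P: M = 1.58×10⁻³
Alloy J ranks first.

alloy J, M = 2.72×10⁻³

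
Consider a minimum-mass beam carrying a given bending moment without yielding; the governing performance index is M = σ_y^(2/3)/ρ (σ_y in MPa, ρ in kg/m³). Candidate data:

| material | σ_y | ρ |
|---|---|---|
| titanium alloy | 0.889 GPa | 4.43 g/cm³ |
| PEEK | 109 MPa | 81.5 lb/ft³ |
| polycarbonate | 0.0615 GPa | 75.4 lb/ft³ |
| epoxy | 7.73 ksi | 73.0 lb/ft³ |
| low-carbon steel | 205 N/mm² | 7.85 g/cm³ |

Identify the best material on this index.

After converting to SI:
  titanium alloy: σ_y = 889.0 MPa, ρ = 4430 kg/m³
  PEEK: σ_y = 109.0 MPa, ρ = 1306 kg/m³
  polycarbonate: σ_y = 61.50 MPa, ρ = 1208 kg/m³
  epoxy: σ_y = 53.30 MPa, ρ = 1169 kg/m³
  low-carbon steel: σ_y = 205.0 MPa, ρ = 7850 kg/m³
  titanium alloy: M = 20.9×10⁻³
  PEEK: M = 17.5×10⁻³
  polycarbonate: M = 12.9×10⁻³
  epoxy: M = 12.1×10⁻³
  low-carbon steel: M = 4.43×10⁻³
The maximum is for titanium alloy.

titanium alloy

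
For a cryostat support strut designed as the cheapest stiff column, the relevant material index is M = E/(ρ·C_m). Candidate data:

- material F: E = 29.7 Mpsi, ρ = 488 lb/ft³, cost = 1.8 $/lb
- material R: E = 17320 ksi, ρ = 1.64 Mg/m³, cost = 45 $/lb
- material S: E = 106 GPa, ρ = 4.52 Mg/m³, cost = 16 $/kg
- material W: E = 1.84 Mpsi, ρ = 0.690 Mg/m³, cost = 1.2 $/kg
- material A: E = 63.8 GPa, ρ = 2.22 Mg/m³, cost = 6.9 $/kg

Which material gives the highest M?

material W

In SI units:
  material F: E = 204.8 GPa, ρ = 7817 kg/m³, cost = 3.968 $/kg
  material R: E = 119.4 GPa, ρ = 1640 kg/m³, cost = 99.21 $/kg
  material S: E = 106.0 GPa, ρ = 4520 kg/m³, cost = 16.00 $/kg
  material W: E = 12.69 GPa, ρ = 690.0 kg/m³, cost = 1.200 $/kg
  material A: E = 63.80 GPa, ρ = 2220 kg/m³, cost = 6.900 $/kg
  material W: M = 15.3 MN·m per $
  material F: M = 6.60 MN·m per $
  material A: M = 4.17 MN·m per $
  material S: M = 1.47 MN·m per $
  material R: M = 0.734 MN·m per $
Highest index: material W.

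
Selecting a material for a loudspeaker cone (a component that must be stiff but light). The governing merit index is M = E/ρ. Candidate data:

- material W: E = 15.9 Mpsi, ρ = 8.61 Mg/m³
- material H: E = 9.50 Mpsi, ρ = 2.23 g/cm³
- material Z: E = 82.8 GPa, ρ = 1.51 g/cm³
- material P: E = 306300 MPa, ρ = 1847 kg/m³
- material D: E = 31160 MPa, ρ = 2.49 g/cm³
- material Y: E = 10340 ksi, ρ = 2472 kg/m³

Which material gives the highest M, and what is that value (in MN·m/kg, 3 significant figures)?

In SI units:
  material W: E = 109.6 GPa, ρ = 8610 kg/m³
  material H: E = 65.50 GPa, ρ = 2230 kg/m³
  material Z: E = 82.80 GPa, ρ = 1510 kg/m³
  material P: E = 306.3 GPa, ρ = 1847 kg/m³
  material D: E = 31.16 GPa, ρ = 2490 kg/m³
  material Y: E = 71.29 GPa, ρ = 2472 kg/m³
  material P: M = 166 MN·m/kg
  material Z: M = 54.8 MN·m/kg
  material H: M = 29.4 MN·m/kg
  material Y: M = 28.8 MN·m/kg
  material W: M = 12.7 MN·m/kg
  material D: M = 12.5 MN·m/kg
Material P ranks first.

material P, M = 166 MN·m/kg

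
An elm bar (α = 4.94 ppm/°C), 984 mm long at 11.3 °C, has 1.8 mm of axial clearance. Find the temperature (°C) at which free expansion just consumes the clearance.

382 °C

α·L₀·ΔT = 1.8 mm ⇒ ΔT = 1.8 / (4.94×10⁻⁶ × 984.0) = 370.3 K.
T = 11.3 + 370.3 = 381.6 °C.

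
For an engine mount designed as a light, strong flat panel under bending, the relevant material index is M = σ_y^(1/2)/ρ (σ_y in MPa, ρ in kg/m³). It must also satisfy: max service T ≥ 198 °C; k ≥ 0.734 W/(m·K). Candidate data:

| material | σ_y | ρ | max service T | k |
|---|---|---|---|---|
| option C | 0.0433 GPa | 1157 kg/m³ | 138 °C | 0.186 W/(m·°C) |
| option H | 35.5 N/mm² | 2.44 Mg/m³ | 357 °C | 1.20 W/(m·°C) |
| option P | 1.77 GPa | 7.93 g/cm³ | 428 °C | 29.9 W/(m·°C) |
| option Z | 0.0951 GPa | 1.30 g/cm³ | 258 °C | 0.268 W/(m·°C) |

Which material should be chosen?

Screen on constraints: max service T ≥ 198 °C; k ≥ 0.734 W/(m·K). Survivors: option H, option P.
Convert each candidate to consistent units, then evaluate M:
  option H: σ_y = 35.50 MPa, ρ = 2440 kg/m³
  option P: σ_y = 1770 MPa, ρ = 7930 kg/m³
  option P: M = 5.31×10⁻³
  option H: M = 2.44×10⁻³
Option P has the largest M.

option P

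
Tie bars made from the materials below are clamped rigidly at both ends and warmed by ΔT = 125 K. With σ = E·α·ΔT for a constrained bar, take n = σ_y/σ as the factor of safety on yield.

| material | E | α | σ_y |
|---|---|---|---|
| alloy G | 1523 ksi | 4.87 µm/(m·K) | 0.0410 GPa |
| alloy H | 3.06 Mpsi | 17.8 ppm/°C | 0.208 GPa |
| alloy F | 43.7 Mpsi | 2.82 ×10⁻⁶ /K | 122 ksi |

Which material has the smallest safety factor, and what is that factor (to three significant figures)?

With everything in SI (GPa, ×10⁻⁶/K, MPa):
  alloy G: E = 10.50, α = 4.87, σ_y = 41.00 → σ = 6.39 MPa, n = 6.41
  alloy H: E = 21.10, α = 17.8, σ_y = 208.0 → σ = 46.9 MPa, n = 4.43
  alloy F: E = 301.3, α = 2.82, σ_y = 841.2 → σ = 106 MPa, n = 7.92
Alloy H has the lowest safety factor, n = 4.43.

alloy H, n = 4.43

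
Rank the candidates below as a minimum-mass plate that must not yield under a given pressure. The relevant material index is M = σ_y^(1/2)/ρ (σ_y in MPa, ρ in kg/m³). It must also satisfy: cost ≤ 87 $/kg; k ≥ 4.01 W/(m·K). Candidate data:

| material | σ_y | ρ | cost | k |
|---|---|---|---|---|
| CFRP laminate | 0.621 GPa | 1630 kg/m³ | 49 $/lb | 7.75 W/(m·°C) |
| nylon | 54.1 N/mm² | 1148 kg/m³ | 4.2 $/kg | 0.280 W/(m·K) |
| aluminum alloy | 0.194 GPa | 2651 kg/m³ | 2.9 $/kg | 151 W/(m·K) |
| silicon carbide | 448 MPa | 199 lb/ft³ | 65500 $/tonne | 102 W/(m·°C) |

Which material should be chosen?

silicon carbide

Screen on constraints: cost ≤ 87 $/kg; k ≥ 4.01 W/(m·K). Survivors: aluminum alloy, silicon carbide.
Putting every candidate on a common basis:
  aluminum alloy: σ_y = 194.0 MPa, ρ = 2651 kg/m³
  silicon carbide: σ_y = 448.0 MPa, ρ = 3188 kg/m³
  silicon carbide: M = 6.64×10⁻³
  aluminum alloy: M = 5.25×10⁻³
Highest index: silicon carbide.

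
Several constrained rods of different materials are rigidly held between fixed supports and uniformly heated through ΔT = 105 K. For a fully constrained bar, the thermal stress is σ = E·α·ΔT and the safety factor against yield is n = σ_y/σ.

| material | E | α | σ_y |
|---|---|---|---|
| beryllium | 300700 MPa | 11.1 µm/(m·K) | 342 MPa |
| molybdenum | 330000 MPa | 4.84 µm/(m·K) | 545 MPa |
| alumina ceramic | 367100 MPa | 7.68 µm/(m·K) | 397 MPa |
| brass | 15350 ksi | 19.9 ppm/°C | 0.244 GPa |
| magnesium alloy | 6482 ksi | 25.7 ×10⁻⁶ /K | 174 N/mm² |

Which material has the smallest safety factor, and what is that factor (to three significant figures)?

beryllium, n = 0.976

In consistent units (E in GPa, α in ×10⁻⁶/K, σ_y in MPa):
  beryllium: E = 300.7, α = 11.1, σ_y = 342.0 → σ = 350 MPa, n = 0.976
  molybdenum: E = 330.0, α = 4.84, σ_y = 545.0 → σ = 168 MPa, n = 3.25
  alumina ceramic: E = 367.1, α = 7.68, σ_y = 397.0 → σ = 296 MPa, n = 1.34
  brass: E = 105.8, α = 19.9, σ_y = 244.0 → σ = 221 MPa, n = 1.10
  magnesium alloy: E = 44.69, α = 25.7, σ_y = 174.0 → σ = 121 MPa, n = 1.44
The minimum is beryllium at n = 0.976.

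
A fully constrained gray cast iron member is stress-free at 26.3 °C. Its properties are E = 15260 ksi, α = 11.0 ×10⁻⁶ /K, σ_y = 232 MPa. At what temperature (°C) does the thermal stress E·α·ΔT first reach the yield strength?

E = 15260 ksi = 105.2 GPa.
E·α·ΔT = 232.0 MPa ⇒ ΔT = 232.0 / (105.2×10³ × 11.0×10⁻⁶) = 200.5 K.
T = 26.3 + 200.5 = 226.8 °C.

227 °C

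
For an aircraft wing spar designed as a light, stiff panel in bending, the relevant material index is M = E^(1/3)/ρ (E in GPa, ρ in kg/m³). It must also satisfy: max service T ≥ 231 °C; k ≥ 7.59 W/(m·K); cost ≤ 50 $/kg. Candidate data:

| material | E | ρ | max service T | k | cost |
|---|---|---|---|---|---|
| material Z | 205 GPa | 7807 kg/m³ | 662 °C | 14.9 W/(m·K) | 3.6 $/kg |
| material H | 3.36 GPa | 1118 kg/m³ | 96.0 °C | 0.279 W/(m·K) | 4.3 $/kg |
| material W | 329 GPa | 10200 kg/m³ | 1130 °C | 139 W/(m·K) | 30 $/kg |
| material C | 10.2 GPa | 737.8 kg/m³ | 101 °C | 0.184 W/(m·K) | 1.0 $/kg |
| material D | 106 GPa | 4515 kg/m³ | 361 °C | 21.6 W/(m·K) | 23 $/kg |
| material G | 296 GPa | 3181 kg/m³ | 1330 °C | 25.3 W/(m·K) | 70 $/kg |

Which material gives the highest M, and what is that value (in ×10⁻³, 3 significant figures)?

material D, M = 1.05×10⁻³

Screen on constraints: max service T ≥ 231 °C; k ≥ 7.59 W/(m·K); cost ≤ 50 $/kg. Survivors: material Z, material W, material D.
Per-candidate index values:
  material D: M = 1.05×10⁻³
  material Z: M = 0.755×10⁻³
  material W: M = 0.677×10⁻³
Highest index: material D.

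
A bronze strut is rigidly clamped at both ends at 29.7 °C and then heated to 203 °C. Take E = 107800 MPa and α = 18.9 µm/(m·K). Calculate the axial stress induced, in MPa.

353 MPa

E = 107800 MPa = 107.8 GPa.
ΔT = 173.3 K. Constrained thermal stress σ = E·α·ΔT = 107.8×10³ MPa × 18.9×10⁻⁶ × 173.3 = 353 MPa (compressive).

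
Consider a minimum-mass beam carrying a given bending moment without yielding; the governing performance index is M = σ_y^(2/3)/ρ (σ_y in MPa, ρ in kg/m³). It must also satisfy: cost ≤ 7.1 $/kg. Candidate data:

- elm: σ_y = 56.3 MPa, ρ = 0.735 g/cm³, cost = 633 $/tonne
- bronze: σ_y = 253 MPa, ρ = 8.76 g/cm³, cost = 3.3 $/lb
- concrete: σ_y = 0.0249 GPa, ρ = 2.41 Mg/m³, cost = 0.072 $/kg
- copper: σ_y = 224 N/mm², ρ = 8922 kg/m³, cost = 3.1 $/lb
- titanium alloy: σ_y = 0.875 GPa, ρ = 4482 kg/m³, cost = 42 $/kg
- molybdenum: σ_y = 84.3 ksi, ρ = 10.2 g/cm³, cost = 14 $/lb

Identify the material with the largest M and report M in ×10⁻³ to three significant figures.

elm, M = 20.0×10⁻³

Screen on constraints: cost ≤ 7.1 $/kg. Survivors: elm, concrete, copper.
Convert each candidate to consistent units, then evaluate M:
  elm: σ_y = 56.30 MPa, ρ = 735.0 kg/m³
  concrete: σ_y = 24.90 MPa, ρ = 2410 kg/m³
  copper: σ_y = 224.0 MPa, ρ = 8922 kg/m³
  elm: M = 20.0×10⁻³
  copper: M = 4.13×10⁻³
  concrete: M = 3.54×10⁻³
Elm has the largest M.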